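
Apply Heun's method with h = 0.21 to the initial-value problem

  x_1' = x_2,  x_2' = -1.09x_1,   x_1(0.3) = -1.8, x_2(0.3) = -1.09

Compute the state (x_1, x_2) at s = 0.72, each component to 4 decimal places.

Heun on (x_1,x_2): k1 = f(s_n, state_n); k2 = f(s_n + h, state_n + h·k1); state_{n+1} = state_n + (h/2)·(k1 + k2).
0.300000: (-1.800000, -1.090000)
  k1 = (-1.090000, 1.962000)
  predictor → (-2.028900, -0.677980)
  k2 = (-0.677980, 2.211501)
  → (-1.985638, -0.651782)
0.510000: (-1.985638, -0.651782)
  k1 = (-0.651782, 2.164345)
  predictor → (-2.122512, -0.197270)
  k2 = (-0.197270, 2.313538)
  → (-2.074788, -0.181605)
(x_1(0.72), x_2(0.72)) ≈ (-2.0748, -0.1816)

-2.0748, -0.1816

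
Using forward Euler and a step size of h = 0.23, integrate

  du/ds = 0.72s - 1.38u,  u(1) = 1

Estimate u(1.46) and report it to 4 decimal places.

0.7827

Euler: u_{n+1} = u_n + h·f(s_n, u_n).
s=1.000000, u=1.000000: f=-0.660000 → u ← 1.000000 + 0.23·(-0.660000) = 0.848200
s=1.230000, u=0.848200: f=-0.284916 → u ← 0.848200 + 0.23·(-0.284916) = 0.782669
u(1.46) ≈ 0.7827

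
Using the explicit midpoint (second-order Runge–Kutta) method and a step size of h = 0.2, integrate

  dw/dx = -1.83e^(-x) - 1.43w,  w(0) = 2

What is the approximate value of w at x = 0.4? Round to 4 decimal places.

Midpoint: k1 = f(x_n, w_n); k2 = f(x_n + h/2, w_n + (h/2)·k1); w_{n+1} = w_n + h·k2.
x=0.000000, w=2.000000:
  k1 = f(0.000000, 2.000000) = -4.690000
  k2 = f(0.100000, 1.531000) = -3.845182
  w ← 2.000000 + 0.2·(-3.845182) = 1.230964
x=0.200000, w=1.230964:
  k1 = f(0.200000, 1.230964) = -3.258555
  k2 = f(0.300000, 0.905108) = -2.650002
  w ← 1.230964 + 0.2·(-2.650002) = 0.700963
w(0.4) ≈ 0.7010

0.7010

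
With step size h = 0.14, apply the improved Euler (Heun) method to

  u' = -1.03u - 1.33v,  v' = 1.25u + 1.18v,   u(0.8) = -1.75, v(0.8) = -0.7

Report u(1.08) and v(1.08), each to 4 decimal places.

-0.9408, -1.5456

Heun on (u,v): k1 = f(t_n, state_n); k2 = f(t_n + h, state_n + h·k1); state_{n+1} = state_n + (h/2)·(k1 + k2).
0.800000: (-1.750000, -0.700000)
  k1 = (2.733500, -3.013500)
  predictor → (-1.367310, -1.121890)
  k2 = (2.900443, -3.032968)
  → (-1.355624, -1.123253)
0.940000: (-1.355624, -1.123253)
  k1 = (2.890219, -3.019968)
  predictor → (-0.950993, -1.546048)
  k2 = (3.035767, -3.013079)
  → (-0.940805, -1.545566)
(u(1.08), v(1.08)) ≈ (-0.9408, -1.5456)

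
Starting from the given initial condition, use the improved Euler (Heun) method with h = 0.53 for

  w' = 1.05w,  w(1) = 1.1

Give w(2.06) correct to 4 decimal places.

Heun: k1 = f(t_n, w_n); k2 = f(t_n + h, w_n + h·k1); w_{n+1} = w_n + (h/2)·(k1 + k2).
t=1.000000, w=1.100000:
  k1 = f(1.000000, 1.100000) = 1.155000
  k2 = f(1.530000, 1.712150) = 1.797758
  w ← 1.100000 + (0.53/2)·(1.155000 + 1.797758) = 1.882481
t=1.530000, w=1.882481:
  k1 = f(1.530000, 1.882481) = 1.976605
  k2 = f(2.060000, 2.930081) = 3.076585
  w ← 1.882481 + (0.53/2)·(1.976605 + 3.076585) = 3.221576
w(2.06) ≈ 3.2216

3.2216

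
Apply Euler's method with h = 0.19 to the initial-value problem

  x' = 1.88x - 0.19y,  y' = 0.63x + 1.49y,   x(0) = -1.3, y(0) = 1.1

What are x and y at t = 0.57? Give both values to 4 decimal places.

Euler on (x,y): x_{n+1} = x_n + h·x', y_{n+1} = y_n + h·y'.
0.000000: (-1.300000, 1.100000); f=(-2.653000, 0.820000) → (-1.804070, 1.255800)
0.190000: (-1.804070, 1.255800); f=(-3.630254, 0.734578) → (-2.493818, 1.395370)
0.380000: (-2.493818, 1.395370); f=(-4.953498, 0.507996) → (-3.434983, 1.491889)
(x(0.57), y(0.57)) ≈ (-3.4350, 1.4919)

-3.4350, 1.4919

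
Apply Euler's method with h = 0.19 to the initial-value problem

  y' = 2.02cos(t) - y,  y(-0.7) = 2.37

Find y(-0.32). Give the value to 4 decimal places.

2.1277

Euler: y_{n+1} = y_n + h·f(t_n, y_n).
t=-0.700000, y=2.370000: f=-0.825019 → y ← 2.370000 + 0.19·(-0.825019) = 2.213246
t=-0.510000, y=2.213246: f=-0.450303 → y ← 2.213246 + 0.19·(-0.450303) = 2.127689
y(-0.32) ≈ 2.1277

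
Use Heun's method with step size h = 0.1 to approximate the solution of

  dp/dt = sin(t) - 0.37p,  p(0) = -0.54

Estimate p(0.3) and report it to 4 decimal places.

-0.4401

Heun: k1 = f(t_n, p_n); k2 = f(t_n + h, p_n + h·k1); p_{n+1} = p_n + (h/2)·(k1 + k2).
t=0.000000, p=-0.540000:
  k1 = f(0.000000, -0.540000) = 0.199800
  k2 = f(0.100000, -0.520020) = 0.292241
  p ← -0.540000 + (0.1/2)·(0.199800 + 0.292241) = -0.515398
t=0.100000, p=-0.515398:
  k1 = f(0.100000, -0.515398) = 0.290531
  k2 = f(0.200000, -0.486345) = 0.378617
  p ← -0.515398 + (0.1/2)·(0.290531 + 0.378617) = -0.481941
t=0.200000, p=-0.481941:
  k1 = f(0.200000, -0.481941) = 0.376987
  k2 = f(0.300000, -0.444242) = 0.459890
  p ← -0.481941 + (0.1/2)·(0.376987 + 0.459890) = -0.440097
p(0.3) ≈ -0.4401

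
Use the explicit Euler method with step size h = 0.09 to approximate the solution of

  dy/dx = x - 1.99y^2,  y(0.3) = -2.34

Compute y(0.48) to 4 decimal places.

Euler: y_{n+1} = y_n + h·f(x_n, y_n).
x=0.300000, y=-2.340000: f=-10.596444 → y ← -2.340000 + 0.09·(-10.596444) = -3.293680
x=0.390000, y=-3.293680: f=-21.198172 → y ← -3.293680 + 0.09·(-21.198172) = -5.201515
y(0.48) ≈ -5.2015

-5.2015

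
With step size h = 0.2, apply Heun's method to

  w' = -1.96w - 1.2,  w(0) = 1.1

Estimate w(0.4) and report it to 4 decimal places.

0.1908

Heun: k1 = f(x_n, w_n); k2 = f(x_n + h, w_n + h·k1); w_{n+1} = w_n + (h/2)·(k1 + k2).
x=0.000000, w=1.100000:
  k1 = f(0.000000, 1.100000) = -3.356000
  k2 = f(0.200000, 0.428800) = -2.040448
  w ← 1.100000 + (0.2/2)·(-3.356000 + (-2.040448)) = 0.560355
x=0.200000, w=0.560355:
  k1 = f(0.200000, 0.560355) = -2.298296
  k2 = f(0.400000, 0.100696) = -1.397364
  w ← 0.560355 + (0.2/2)·(-2.298296 + (-1.397364)) = 0.190789
w(0.4) ≈ 0.1908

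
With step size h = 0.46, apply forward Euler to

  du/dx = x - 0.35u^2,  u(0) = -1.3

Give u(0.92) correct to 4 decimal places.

-1.7584

Euler: u_{n+1} = u_n + h·f(x_n, u_n).
x=0.000000, u=-1.300000: f=-0.591500 → u ← -1.300000 + 0.46·(-0.591500) = -1.572090
x=0.460000, u=-1.572090: f=-0.405013 → u ← -1.572090 + 0.46·(-0.405013) = -1.758396
u(0.92) ≈ -1.7584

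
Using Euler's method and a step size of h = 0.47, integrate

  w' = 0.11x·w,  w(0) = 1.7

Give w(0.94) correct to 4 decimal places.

1.7413

Euler: w_{n+1} = w_n + h·f(x_n, w_n).
x=0.000000, w=1.700000: f=0.000000 → w ← 1.700000 + 0.47·0.000000 = 1.700000
x=0.470000, w=1.700000: f=0.087890 → w ← 1.700000 + 0.47·0.087890 = 1.741308
w(0.94) ≈ 1.7413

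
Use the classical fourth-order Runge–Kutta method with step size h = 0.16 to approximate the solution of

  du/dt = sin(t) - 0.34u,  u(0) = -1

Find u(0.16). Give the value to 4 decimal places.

RK4: k1 = f(t_n, u_n); k2 = f(t_n + h/2, u_n + (h/2)·k1); k3 = f(t_n + h/2, u_n + (h/2)·k2); k4 = f(t_n + h, u_n + h·k3); u_{n+1} = u_n + (h/6)·(k1 + 2k2 + 2k3 + k4).
t=0.000000, u=-1.000000:
  k1 = f(0.000000, -1.000000) = 0.340000
  k2 = f(0.080000, -0.972800) = 0.410667
  k3 = f(0.080000, -0.967147) = 0.408745
  k4 = f(0.160000, -0.934601) = 0.477083
  u ← -1.000000 + (0.16/6)·(k1 + 2k2 + 2k3 + k4) = -0.934509
u(0.16) ≈ -0.9345

-0.9345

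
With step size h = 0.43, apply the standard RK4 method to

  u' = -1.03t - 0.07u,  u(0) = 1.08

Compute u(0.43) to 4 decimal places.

0.9537

RK4: k1 = f(t_n, u_n); k2 = f(t_n + h/2, u_n + (h/2)·k1); k3 = f(t_n + h/2, u_n + (h/2)·k2); k4 = f(t_n + h, u_n + h·k3); u_{n+1} = u_n + (h/6)·(k1 + 2k2 + 2k3 + k4).
t=0.000000, u=1.080000:
  k1 = f(0.000000, 1.080000) = -0.075600
  k2 = f(0.215000, 1.063746) = -0.295912
  k3 = f(0.215000, 1.016379) = -0.292597
  k4 = f(0.430000, 0.954183) = -0.509693
  u ← 1.080000 + (0.43/6)·(k1 + 2k2 + 2k3 + k4) = 0.953701
u(0.43) ≈ 0.9537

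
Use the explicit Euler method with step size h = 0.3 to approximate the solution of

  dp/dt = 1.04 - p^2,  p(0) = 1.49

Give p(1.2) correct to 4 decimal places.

1.0257

Euler: p_{n+1} = p_n + h·f(t_n, p_n).
t=0.000000, p=1.490000: f=-1.180100 → p ← 1.490000 + 0.3·(-1.180100) = 1.135970
t=0.300000, p=1.135970: f=-0.250428 → p ← 1.135970 + 0.3·(-0.250428) = 1.060842
t=0.600000, p=1.060842: f=-0.085385 → p ← 1.060842 + 0.3·(-0.085385) = 1.035226
t=0.900000, p=1.035226: f=-0.031693 → p ← 1.035226 + 0.3·(-0.031693) = 1.025718
p(1.2) ≈ 1.0257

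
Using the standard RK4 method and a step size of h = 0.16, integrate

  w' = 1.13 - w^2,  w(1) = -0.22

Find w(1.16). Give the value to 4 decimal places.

RK4: k1 = f(t_n, w_n); k2 = f(t_n + h/2, w_n + (h/2)·k1); k3 = f(t_n + h/2, w_n + (h/2)·k2); k4 = f(t_n + h, w_n + h·k3); w_{n+1} = w_n + (h/6)·(k1 + 2k2 + 2k3 + k4).
t=1.000000, w=-0.220000:
  k1 = f(1.000000, -0.220000) = 1.081600
  k2 = f(1.080000, -0.133472) = 1.112185
  k3 = f(1.080000, -0.131025) = 1.112832
  k4 = f(1.160000, -0.041947) = 1.128240
  w ← -0.220000 + (0.16/6)·(k1 + 2k2 + 2k3 + k4) = -0.042403
w(1.16) ≈ -0.0424

-0.0424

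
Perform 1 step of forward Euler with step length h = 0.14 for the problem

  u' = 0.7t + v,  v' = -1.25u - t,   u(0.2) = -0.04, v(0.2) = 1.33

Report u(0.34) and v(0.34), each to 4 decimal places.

Euler on (u,v): u_{n+1} = u_n + h·u', v_{n+1} = v_n + h·v'.
0.200000: (-0.040000, 1.330000); f=(1.470000, -0.150000) → (0.165800, 1.309000)
(u(0.34), v(0.34)) ≈ (0.1658, 1.3090)

0.1658, 1.3090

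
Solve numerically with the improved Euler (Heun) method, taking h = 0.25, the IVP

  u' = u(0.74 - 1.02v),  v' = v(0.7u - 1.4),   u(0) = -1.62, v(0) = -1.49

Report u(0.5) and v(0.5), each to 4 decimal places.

Heun on (u,v): k1 = f(t_n, state_n); k2 = f(t_n + h, state_n + h·k1); state_{n+1} = state_n + (h/2)·(k1 + k2).
0.000000: (-1.620000, -1.490000)
  k1 = (-3.660876, 3.775660)
  predictor → (-2.535219, -0.546085)
  k2 = (-3.288196, 1.733631)
  → (-2.488634, -0.801339)
0.250000: (-2.488634, -0.801339)
  k1 = (-3.875713, 2.517841)
  predictor → (-3.457562, -0.171878)
  k2 = (-3.164762, 0.656626)
  → (-3.368693, -0.404530)
(u(0.5), v(0.5)) ≈ (-3.3687, -0.4045)

-3.3687, -0.4045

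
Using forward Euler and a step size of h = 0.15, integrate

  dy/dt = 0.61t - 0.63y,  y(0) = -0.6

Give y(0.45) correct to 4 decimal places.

-0.4056

Euler: y_{n+1} = y_n + h·f(t_n, y_n).
t=0.000000, y=-0.600000: f=0.378000 → y ← -0.600000 + 0.15·0.378000 = -0.543300
t=0.150000, y=-0.543300: f=0.433779 → y ← -0.543300 + 0.15·0.433779 = -0.478233
t=0.300000, y=-0.478233: f=0.484287 → y ← -0.478233 + 0.15·0.484287 = -0.405590
y(0.45) ≈ -0.4056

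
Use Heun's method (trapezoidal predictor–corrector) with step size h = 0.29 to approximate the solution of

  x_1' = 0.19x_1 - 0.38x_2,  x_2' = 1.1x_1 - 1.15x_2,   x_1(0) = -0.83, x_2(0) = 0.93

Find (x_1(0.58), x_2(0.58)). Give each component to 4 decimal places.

-1.0283, 0.0400

Heun on (x_1,x_2): k1 = f(x_n, state_n); k2 = f(x_n + h, state_n + h·k1); state_{n+1} = state_n + (h/2)·(k1 + k2).
0.000000: (-0.830000, 0.930000)
  k1 = (-0.511100, -1.982500)
  predictor → (-0.978219, 0.355075)
  k2 = (-0.320790, -1.484377)
  → (-0.950624, 0.427303)
0.290000: (-0.950624, 0.427303)
  k1 = (-0.342994, -1.537085)
  predictor → (-1.050092, -0.018452)
  k2 = (-0.192506, -1.133882)
  → (-1.028271, 0.040013)
(x_1(0.58), x_2(0.58)) ≈ (-1.0283, 0.0400)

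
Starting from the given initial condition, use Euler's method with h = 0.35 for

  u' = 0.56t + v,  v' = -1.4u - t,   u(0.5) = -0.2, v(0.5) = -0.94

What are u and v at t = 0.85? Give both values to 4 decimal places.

-0.4310, -1.0170

Euler on (u,v): u_{n+1} = u_n + h·u', v_{n+1} = v_n + h·v'.
0.500000: (-0.200000, -0.940000); f=(-0.660000, -0.220000) → (-0.431000, -1.017000)
(u(0.85), v(0.85)) ≈ (-0.4310, -1.0170)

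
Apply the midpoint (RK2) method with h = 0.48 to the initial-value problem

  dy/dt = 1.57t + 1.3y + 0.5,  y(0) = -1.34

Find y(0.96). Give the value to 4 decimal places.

-2.5603

Midpoint: k1 = f(t_n, y_n); k2 = f(t_n + h/2, y_n + (h/2)·k1); y_{n+1} = y_n + h·k2.
t=0.000000, y=-1.340000:
  k1 = f(0.000000, -1.340000) = -1.242000
  k2 = f(0.240000, -1.638080) = -1.252704
  y ← -1.340000 + 0.48·(-1.252704) = -1.941298
t=0.480000, y=-1.941298:
  k1 = f(0.480000, -1.941298) = -1.270087
  k2 = f(0.720000, -2.246119) = -1.289555
  y ← -1.941298 + 0.48·(-1.289555) = -2.560284
y(0.96) ≈ -2.5603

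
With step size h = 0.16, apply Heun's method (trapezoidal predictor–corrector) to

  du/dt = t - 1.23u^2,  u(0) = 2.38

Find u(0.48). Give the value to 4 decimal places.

1.1016

Heun: k1 = f(t_n, u_n); k2 = f(t_n + h, u_n + h·k1); u_{n+1} = u_n + (h/2)·(k1 + k2).
t=0.000000, u=2.380000:
  k1 = f(0.000000, 2.380000) = -6.967212
  k2 = f(0.160000, 1.265246) = -1.809043
  u ← 2.380000 + (0.16/2)·(-6.967212 + (-1.809043)) = 1.677900
t=0.160000, u=1.677900:
  k1 = f(0.160000, 1.677900) = -3.302877
  k2 = f(0.320000, 1.149439) = -1.305089
  u ← 1.677900 + (0.16/2)·(-3.302877 + (-1.305089)) = 1.309262
t=0.320000, u=1.309262:
  k1 = f(0.320000, 1.309262) = -1.788426
  k2 = f(0.480000, 1.023114) = -0.807518
  u ← 1.309262 + (0.16/2)·(-1.788426 + (-0.807518)) = 1.101587
u(0.48) ≈ 1.1016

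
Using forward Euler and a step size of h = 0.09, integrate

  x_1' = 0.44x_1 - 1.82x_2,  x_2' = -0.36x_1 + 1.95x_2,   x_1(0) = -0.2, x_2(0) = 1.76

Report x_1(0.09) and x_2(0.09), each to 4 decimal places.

-0.4962, 2.0754

Euler on (x_1,x_2): x_1_{n+1} = x_1_n + h·x_1', x_2_{n+1} = x_2_n + h·x_2'.
0.000000: (-0.200000, 1.760000); f=(-3.291200, 3.504000) → (-0.496208, 2.075360)
(x_1(0.09), x_2(0.09)) ≈ (-0.4962, 2.0754)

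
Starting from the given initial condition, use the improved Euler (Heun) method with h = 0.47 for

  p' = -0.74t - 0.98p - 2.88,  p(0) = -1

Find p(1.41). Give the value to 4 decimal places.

-2.9188

Heun: k1 = f(t_n, p_n); k2 = f(t_n + h, p_n + h·k1); p_{n+1} = p_n + (h/2)·(k1 + k2).
t=0.000000, p=-1.000000:
  k1 = f(0.000000, -1.000000) = -1.900000
  k2 = f(0.470000, -1.893000) = -1.372660
  p ← -1.000000 + (0.47/2)·(-1.900000 + (-1.372660)) = -1.769075
t=0.470000, p=-1.769075:
  k1 = f(0.470000, -1.769075) = -1.494106
  k2 = f(0.940000, -2.471305) = -1.153721
  p ← -1.769075 + (0.47/2)·(-1.494106 + (-1.153721)) = -2.391315
t=0.940000, p=-2.391315:
  k1 = f(0.940000, -2.391315) = -1.232112
  k2 = f(1.410000, -2.970407) = -1.012401
  p ← -2.391315 + (0.47/2)·(-1.232112 + (-1.012401)) = -2.918775
p(1.41) ≈ -2.9188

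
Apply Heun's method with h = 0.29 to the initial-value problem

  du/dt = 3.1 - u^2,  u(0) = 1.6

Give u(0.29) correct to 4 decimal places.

1.6804

Heun: k1 = f(t_n, u_n); k2 = f(t_n + h, u_n + h·k1); u_{n+1} = u_n + (h/2)·(k1 + k2).
t=0.000000, u=1.600000:
  k1 = f(0.000000, 1.600000) = 0.540000
  k2 = f(0.290000, 1.756600) = 0.014356
  u ← 1.600000 + (0.29/2)·(0.540000 + 0.014356) = 1.680382
u(0.29) ≈ 1.6804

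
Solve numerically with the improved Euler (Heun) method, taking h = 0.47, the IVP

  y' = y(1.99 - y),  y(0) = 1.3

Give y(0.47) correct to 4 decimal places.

1.6194

Heun: k1 = f(t_n, y_n); k2 = f(t_n + h, y_n + h·k1); y_{n+1} = y_n + (h/2)·(k1 + k2).
t=0.000000, y=1.300000:
  k1 = f(0.000000, 1.300000) = 0.897000
  k2 = f(0.470000, 1.721590) = 0.462092
  y ← 1.300000 + (0.47/2)·(0.897000 + 0.462092) = 1.619387
y(0.47) ≈ 1.6194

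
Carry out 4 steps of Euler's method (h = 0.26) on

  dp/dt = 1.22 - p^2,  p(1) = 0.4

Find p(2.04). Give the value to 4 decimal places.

1.0537

Euler: p_{n+1} = p_n + h·f(t_n, p_n).
t=1.000000, p=0.400000: f=1.060000 → p ← 0.400000 + 0.26·1.060000 = 0.675600
t=1.260000, p=0.675600: f=0.763565 → p ← 0.675600 + 0.26·0.763565 = 0.874127
t=1.520000, p=0.874127: f=0.455902 → p ← 0.874127 + 0.26·0.455902 = 0.992661
t=1.780000, p=0.992661: f=0.234623 → p ← 0.992661 + 0.26·0.234623 = 1.053663
p(2.04) ≈ 1.0537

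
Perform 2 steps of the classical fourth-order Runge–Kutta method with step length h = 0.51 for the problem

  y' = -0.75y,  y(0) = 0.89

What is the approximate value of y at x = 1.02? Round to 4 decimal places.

RK4: k1 = f(x_n, y_n); k2 = f(x_n + h/2, y_n + (h/2)·k1); k3 = f(x_n + h/2, y_n + (h/2)·k2); k4 = f(x_n + h, y_n + h·k3); y_{n+1} = y_n + (h/6)·(k1 + 2k2 + 2k3 + k4).
x=0.000000, y=0.890000:
  k1 = f(0.000000, 0.890000) = -0.667500
  k2 = f(0.255000, 0.719788) = -0.539841
  k3 = f(0.255000, 0.752341) = -0.564255
  k4 = f(0.510000, 0.602230) = -0.451672
  y ← 0.890000 + (0.51/6)·(k1 + 2k2 + 2k3 + k4) = 0.607174
x=0.510000, y=0.607174:
  k1 = f(0.510000, 0.607174) = -0.455381
  k2 = f(0.765000, 0.491052) = -0.368289
  k3 = f(0.765000, 0.513260) = -0.384945
  k4 = f(1.020000, 0.410852) = -0.308139
  y ← 0.607174 + (0.51/6)·(k1 + 2k2 + 2k3 + k4) = 0.414225
y(1.02) ≈ 0.4142

0.4142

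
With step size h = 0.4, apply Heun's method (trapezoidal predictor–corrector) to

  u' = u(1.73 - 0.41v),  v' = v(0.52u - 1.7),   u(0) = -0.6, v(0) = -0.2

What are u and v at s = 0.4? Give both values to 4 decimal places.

Heun on (u,v): k1 = f(s_n, state_n); k2 = f(s_n + h, state_n + h·k1); state_{n+1} = state_n + (h/2)·(k1 + k2).
0.000000: (-0.600000, -0.200000)
  k1 = (-1.087200, 0.402400)
  predictor → (-1.034880, -0.039040)
  k2 = (-1.806907, 0.087377)
  → (-1.178821, -0.102045)
(u(0.4), v(0.4)) ≈ (-1.1788, -0.1020)

-1.1788, -0.1020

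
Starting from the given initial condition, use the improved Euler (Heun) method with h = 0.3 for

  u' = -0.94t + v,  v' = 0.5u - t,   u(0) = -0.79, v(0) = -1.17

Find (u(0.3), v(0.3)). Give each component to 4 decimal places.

Heun on (u,v): k1 = f(t_n, state_n); k2 = f(t_n + h, state_n + h·k1); state_{n+1} = state_n + (h/2)·(k1 + k2).
0.000000: (-0.790000, -1.170000)
  k1 = (-1.170000, -0.395000)
  predictor → (-1.141000, -1.288500)
  k2 = (-1.570500, -0.870500)
  → (-1.201075, -1.359825)
(u(0.3), v(0.3)) ≈ (-1.2011, -1.3598)

-1.2011, -1.3598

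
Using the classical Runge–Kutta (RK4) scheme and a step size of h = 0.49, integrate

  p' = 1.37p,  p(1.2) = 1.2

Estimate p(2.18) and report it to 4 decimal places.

RK4: k1 = f(s_n, p_n); k2 = f(s_n + h/2, p_n + (h/2)·k1); k3 = f(s_n + h/2, p_n + (h/2)·k2); k4 = f(s_n + h, p_n + h·k3); p_{n+1} = p_n + (h/6)·(k1 + 2k2 + 2k3 + k4).
s=1.200000, p=1.200000:
  k1 = f(1.200000, 1.200000) = 1.644000
  k2 = f(1.445000, 1.602780) = 2.195809
  k3 = f(1.445000, 1.737973) = 2.381023
  k4 = f(1.690000, 2.366701) = 3.242381
  p ← 1.200000 + (0.49/6)·(k1 + 2k2 + 2k3 + k4) = 2.346604
s=1.690000, p=2.346604:
  k1 = f(1.690000, 2.346604) = 3.214847
  k2 = f(1.935000, 3.134241) = 4.293910
  k3 = f(1.935000, 3.398612) = 4.656098
  k4 = f(2.180000, 4.628092) = 6.340486
  p ← 2.346604 + (0.49/6)·(k1 + 2k2 + 2k3 + k4) = 4.588790
p(2.18) ≈ 4.5888

4.5888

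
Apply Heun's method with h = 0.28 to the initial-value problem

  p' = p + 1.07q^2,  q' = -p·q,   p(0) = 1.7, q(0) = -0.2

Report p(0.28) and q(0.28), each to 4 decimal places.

2.2520, -0.1203

Heun on (p,q): k1 = f(t_n, state_n); k2 = f(t_n + h, state_n + h·k1); state_{n+1} = state_n + (h/2)·(k1 + k2).
0.000000: (1.700000, -0.200000)
  k1 = (1.742800, 0.340000)
  predictor → (2.187984, -0.104800)
  k2 = (2.199736, 0.229301)
  → (2.251955, -0.120298)
(p(0.28), q(0.28)) ≈ (2.2520, -0.1203)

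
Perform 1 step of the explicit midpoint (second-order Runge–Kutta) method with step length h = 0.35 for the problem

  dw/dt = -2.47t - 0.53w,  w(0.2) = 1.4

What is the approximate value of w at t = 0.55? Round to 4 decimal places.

Midpoint: k1 = f(t_n, w_n); k2 = f(t_n + h/2, w_n + (h/2)·k1); w_{n+1} = w_n + h·k2.
t=0.200000, w=1.400000:
  k1 = f(0.200000, 1.400000) = -1.236000
  k2 = f(0.375000, 1.183700) = -1.553611
  w ← 1.400000 + 0.35·(-1.553611) = 0.856236
w(0.55) ≈ 0.8562

0.8562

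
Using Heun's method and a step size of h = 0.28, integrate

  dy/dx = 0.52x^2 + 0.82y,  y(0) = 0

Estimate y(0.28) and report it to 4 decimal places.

Heun: k1 = f(x_n, y_n); k2 = f(x_n + h, y_n + h·k1); y_{n+1} = y_n + (h/2)·(k1 + k2).
x=0.000000, y=0.000000:
  k1 = f(0.000000, 0.000000) = 0.000000
  k2 = f(0.280000, 0.000000) = 0.040768
  y ← 0.000000 + (0.28/2)·(0.000000 + 0.040768) = 0.005708
y(0.28) ≈ 0.0057

0.0057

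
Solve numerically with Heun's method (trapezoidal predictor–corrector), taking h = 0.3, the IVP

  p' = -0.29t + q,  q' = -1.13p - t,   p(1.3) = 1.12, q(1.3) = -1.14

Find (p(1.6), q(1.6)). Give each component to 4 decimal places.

Heun on (p,q): k1 = f(t_n, state_n); k2 = f(t_n + h, state_n + h·k1); state_{n+1} = state_n + (h/2)·(k1 + k2).
1.300000: (1.120000, -1.140000)
  k1 = (-1.517000, -2.565600)
  predictor → (0.664900, -1.909680)
  k2 = (-2.373680, -2.351337)
  → (0.536398, -1.877541)
(p(1.6), q(1.6)) ≈ (0.5364, -1.8775)

0.5364, -1.8775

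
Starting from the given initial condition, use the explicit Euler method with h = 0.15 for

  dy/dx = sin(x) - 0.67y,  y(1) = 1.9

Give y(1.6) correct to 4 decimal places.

1.7254

Euler: y_{n+1} = y_n + h·f(x_n, y_n).
x=1.000000, y=1.900000: f=-0.431529 → y ← 1.900000 + 0.15·(-0.431529) = 1.835271
x=1.150000, y=1.835271: f=-0.316867 → y ← 1.835271 + 0.15·(-0.316867) = 1.787741
x=1.300000, y=1.787741: f=-0.234228 → y ← 1.787741 + 0.15·(-0.234228) = 1.752606
x=1.450000, y=1.752606: f=-0.181533 → y ← 1.752606 + 0.15·(-0.181533) = 1.725376
y(1.6) ≈ 1.7254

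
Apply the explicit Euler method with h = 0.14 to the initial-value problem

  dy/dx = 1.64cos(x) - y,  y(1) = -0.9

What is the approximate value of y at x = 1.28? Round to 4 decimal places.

-0.4631

Euler: y_{n+1} = y_n + h·f(x_n, y_n).
x=1.000000, y=-0.900000: f=1.786096 → y ← -0.900000 + 0.14·1.786096 = -0.649947
x=1.140000, y=-0.649947: f=1.334802 → y ← -0.649947 + 0.14·1.334802 = -0.463074
y(1.28) ≈ -0.4631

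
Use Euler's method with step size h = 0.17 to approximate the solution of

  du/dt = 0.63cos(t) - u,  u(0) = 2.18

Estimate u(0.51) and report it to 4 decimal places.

1.5089

Euler: u_{n+1} = u_n + h·f(t_n, u_n).
t=0.000000, u=2.180000: f=-1.550000 → u ← 2.180000 + 0.17·(-1.550000) = 1.916500
t=0.170000, u=1.916500: f=-1.295582 → u ← 1.916500 + 0.17·(-1.295582) = 1.696251
t=0.340000, u=1.696251: f=-1.102316 → u ← 1.696251 + 0.17·(-1.102316) = 1.508857
u(0.51) ≈ 1.5089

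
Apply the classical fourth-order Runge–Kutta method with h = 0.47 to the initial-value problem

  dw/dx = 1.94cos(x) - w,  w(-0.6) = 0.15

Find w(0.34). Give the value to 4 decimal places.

1.1974

RK4: k1 = f(x_n, w_n); k2 = f(x_n + h/2, w_n + (h/2)·k1); k3 = f(x_n + h/2, w_n + (h/2)·k2); k4 = f(x_n + h, w_n + h·k3); w_{n+1} = w_n + (h/6)·(k1 + 2k2 + 2k3 + k4).
x=-0.600000, w=0.150000:
  k1 = f(-0.600000, 0.150000) = 1.451151
  k2 = f(-0.365000, 0.491021) = 1.321180
  k3 = f(-0.365000, 0.460477) = 1.351723
  k4 = f(-0.130000, 0.785310) = 1.138320
  w ← 0.150000 + (0.47/6)·(k1 + 2k2 + 2k3 + k4) = 0.771597
x=-0.130000, w=0.771597:
  k1 = f(-0.130000, 0.771597) = 1.152033
  k2 = f(0.105000, 1.042325) = 0.886991
  k3 = f(0.105000, 0.980040) = 0.949276
  k4 = f(0.340000, 1.217756) = 0.611188
  w ← 0.771597 + (0.47/6)·(k1 + 2k2 + 2k3 + k4) = 1.197397
w(0.34) ≈ 1.1974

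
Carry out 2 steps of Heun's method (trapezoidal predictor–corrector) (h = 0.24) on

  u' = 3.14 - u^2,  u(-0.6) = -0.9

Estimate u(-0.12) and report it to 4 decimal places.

0.4604

Heun: k1 = f(s_n, u_n); k2 = f(s_n + h, u_n + h·k1); u_{n+1} = u_n + (h/2)·(k1 + k2).
s=-0.600000, u=-0.900000:
  k1 = f(-0.600000, -0.900000) = 2.330000
  k2 = f(-0.360000, -0.340800) = 3.023855
  u ← -0.900000 + (0.24/2)·(2.330000 + 3.023855) = -0.257537
s=-0.360000, u=-0.257537:
  k1 = f(-0.360000, -0.257537) = 3.073675
  k2 = f(-0.120000, 0.480145) = 2.909461
  u ← -0.257537 + (0.24/2)·(3.073675 + 2.909461) = 0.460439
u(-0.12) ≈ 0.4604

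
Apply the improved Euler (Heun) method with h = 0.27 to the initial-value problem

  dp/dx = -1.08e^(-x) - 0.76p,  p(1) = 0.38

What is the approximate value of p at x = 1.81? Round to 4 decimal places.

0.0500

Heun: k1 = f(x_n, p_n); k2 = f(x_n + h, p_n + h·k1); p_{n+1} = p_n + (h/2)·(k1 + k2).
x=1.000000, p=0.380000:
  k1 = f(1.000000, 0.380000) = -0.686110
  k2 = f(1.270000, 0.194750) = -0.451308
  p ← 0.380000 + (0.27/2)·(-0.686110 + (-0.451308)) = 0.226449
x=1.270000, p=0.226449:
  k1 = f(1.270000, 0.226449) = -0.475399
  k2 = f(1.540000, 0.098091) = -0.306081
  p ← 0.226449 + (0.27/2)·(-0.475399 + (-0.306081)) = 0.120949
x=1.540000, p=0.120949:
  k1 = f(1.540000, 0.120949) = -0.323453
  k2 = f(1.810000, 0.033617) = -0.202295
  p ← 0.120949 + (0.27/2)·(-0.323453 + (-0.202295)) = 0.049973
p(1.81) ≈ 0.0500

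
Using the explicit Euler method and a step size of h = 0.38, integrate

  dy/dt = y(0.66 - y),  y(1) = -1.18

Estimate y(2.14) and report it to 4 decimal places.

Euler: y_{n+1} = y_n + h·f(t_n, y_n).
t=1.000000, y=-1.180000: f=-2.171200 → y ← -1.180000 + 0.38·(-2.171200) = -2.005056
t=1.380000, y=-2.005056: f=-5.343587 → y ← -2.005056 + 0.38·(-5.343587) = -4.035619
t=1.760000, y=-4.035619: f=-18.949728 → y ← -4.035619 + 0.38·(-18.949728) = -11.236516
y(2.14) ≈ -11.2365

-11.2365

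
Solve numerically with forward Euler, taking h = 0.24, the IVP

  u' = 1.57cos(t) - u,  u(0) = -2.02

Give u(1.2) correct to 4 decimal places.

Euler: u_{n+1} = u_n + h·f(t_n, u_n).
t=0.000000, u=-2.020000: f=3.590000 → u ← -2.020000 + 0.24·3.590000 = -1.158400
t=0.240000, u=-1.158400: f=2.683401 → u ← -1.158400 + 0.24·2.683401 = -0.514384
t=0.480000, u=-0.514384: f=1.906966 → u ← -0.514384 + 0.24·1.906966 = -0.056712
t=0.720000, u=-0.056712: f=1.237047 → u ← -0.056712 + 0.24·1.237047 = 0.240179
t=0.960000, u=0.240179: f=0.660247 → u ← 0.240179 + 0.24·0.660247 = 0.398639
u(1.2) ≈ 0.3986

0.3986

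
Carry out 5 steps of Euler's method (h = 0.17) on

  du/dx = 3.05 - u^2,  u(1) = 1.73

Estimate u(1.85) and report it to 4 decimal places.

1.7462

Euler: u_{n+1} = u_n + h·f(x_n, u_n).
x=1.000000, u=1.730000: f=0.057100 → u ← 1.730000 + 0.17·0.057100 = 1.739707
x=1.170000, u=1.739707: f=0.023420 → u ← 1.739707 + 0.17·0.023420 = 1.743688
x=1.340000, u=1.743688: f=0.009551 → u ← 1.743688 + 0.17·0.009551 = 1.745312
x=1.510000, u=1.745312: f=0.003886 → u ← 1.745312 + 0.17·0.003886 = 1.745973
x=1.680000, u=1.745973: f=0.001580 → u ← 1.745973 + 0.17·0.001580 = 1.746241
u(1.85) ≈ 1.7462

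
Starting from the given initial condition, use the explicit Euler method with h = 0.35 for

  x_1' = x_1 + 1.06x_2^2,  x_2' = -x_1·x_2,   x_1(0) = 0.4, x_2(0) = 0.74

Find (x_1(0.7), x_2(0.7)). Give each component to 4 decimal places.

1.1535, 0.4709

Euler on (x_1,x_2): x_1_{n+1} = x_1_n + h·x_1', x_2_{n+1} = x_2_n + h·x_2'.
0.000000: (0.400000, 0.740000); f=(0.980456, -0.296000) → (0.743160, 0.636400)
0.350000: (0.743160, 0.636400); f=(1.172465, -0.472947) → (1.153522, 0.470869)
(x_1(0.7), x_2(0.7)) ≈ (1.1535, 0.4709)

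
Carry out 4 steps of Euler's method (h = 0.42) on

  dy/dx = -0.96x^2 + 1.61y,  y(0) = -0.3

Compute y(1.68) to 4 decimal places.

-3.6851

Euler: y_{n+1} = y_n + h·f(x_n, y_n).
x=0.000000, y=-0.300000: f=-0.483000 → y ← -0.300000 + 0.42·(-0.483000) = -0.502860
x=0.420000, y=-0.502860: f=-0.978949 → y ← -0.502860 + 0.42·(-0.978949) = -0.914018
x=0.840000, y=-0.914018: f=-2.148946 → y ← -0.914018 + 0.42·(-2.148946) = -1.816576
x=1.260000, y=-1.816576: f=-4.448783 → y ← -1.816576 + 0.42·(-4.448783) = -3.685064
y(1.68) ≈ -3.6851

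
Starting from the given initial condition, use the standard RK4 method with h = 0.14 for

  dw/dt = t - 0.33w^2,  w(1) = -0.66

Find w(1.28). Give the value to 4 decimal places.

-0.3667

RK4: k1 = f(t_n, w_n); k2 = f(t_n + h/2, w_n + (h/2)·k1); k3 = f(t_n + h/2, w_n + (h/2)·k2); k4 = f(t_n + h, w_n + h·k3); w_{n+1} = w_n + (h/6)·(k1 + 2k2 + 2k3 + k4).
t=1.000000, w=-0.660000:
  k1 = f(1.000000, -0.660000) = 0.856252
  k2 = f(1.070000, -0.600062) = 0.951175
  k3 = f(1.070000, -0.593418) = 0.953792
  k4 = f(1.140000, -0.526469) = 1.048534
  w ← -0.660000 + (0.14/6)·(k1 + 2k2 + 2k3 + k4) = -0.526657
t=1.140000, w=-0.526657:
  k1 = f(1.140000, -0.526657) = 1.048469
  k2 = f(1.210000, -0.453264) = 1.142202
  k3 = f(1.210000, -0.446702) = 1.144151
  k4 = f(1.280000, -0.366475) = 1.235680
  w ← -0.526657 + (0.14/6)·(k1 + 2k2 + 2k3 + k4) = -0.366663
w(1.28) ≈ -0.3667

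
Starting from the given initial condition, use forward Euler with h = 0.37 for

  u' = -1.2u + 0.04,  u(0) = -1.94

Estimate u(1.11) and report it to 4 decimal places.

-0.3058

Euler: u_{n+1} = u_n + h·f(s_n, u_n).
s=0.000000, u=-1.940000: f=2.368000 → u ← -1.940000 + 0.37·2.368000 = -1.063840
s=0.370000, u=-1.063840: f=1.316608 → u ← -1.063840 + 0.37·1.316608 = -0.576695
s=0.740000, u=-0.576695: f=0.732034 → u ← -0.576695 + 0.37·0.732034 = -0.305842
u(1.11) ≈ -0.3058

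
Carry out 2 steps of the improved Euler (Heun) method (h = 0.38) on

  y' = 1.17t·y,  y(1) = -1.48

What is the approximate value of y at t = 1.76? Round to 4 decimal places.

-4.7771

Heun: k1 = f(t_n, y_n); k2 = f(t_n + h, y_n + h·k1); y_{n+1} = y_n + (h/2)·(k1 + k2).
t=1.000000, y=-1.480000:
  k1 = f(1.000000, -1.480000) = -1.731600
  k2 = f(1.380000, -2.138008) = -3.452028
  y ← -1.480000 + (0.38/2)·(-1.731600 + (-3.452028)) = -2.464889
t=1.380000, y=-2.464889:
  k1 = f(1.380000, -2.464889) = -3.979810
  k2 = f(1.760000, -3.977217) = -8.189886
  y ← -2.464889 + (0.38/2)·(-3.979810 + (-8.189886)) = -4.777131
y(1.76) ≈ -4.7771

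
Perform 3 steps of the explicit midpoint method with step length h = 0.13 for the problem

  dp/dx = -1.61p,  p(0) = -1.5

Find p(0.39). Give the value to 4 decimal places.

-0.8049

Midpoint: k1 = f(x_n, p_n); k2 = f(x_n + h/2, p_n + (h/2)·k1); p_{n+1} = p_n + h·k2.
x=0.000000, p=-1.500000:
  k1 = f(0.000000, -1.500000) = 2.415000
  k2 = f(0.065000, -1.343025) = 2.162270
  p ← -1.500000 + 0.13·2.162270 = -1.218905
x=0.130000, p=-1.218905:
  k1 = f(0.130000, -1.218905) = 1.962437
  k2 = f(0.195000, -1.091346) = 1.757068
  p ← -1.218905 + 0.13·1.757068 = -0.990486
x=0.260000, p=-0.990486:
  k1 = f(0.260000, -0.990486) = 1.594683
  k2 = f(0.325000, -0.886832) = 1.427799
  p ← -0.990486 + 0.13·1.427799 = -0.804872
p(0.39) ≈ -0.8049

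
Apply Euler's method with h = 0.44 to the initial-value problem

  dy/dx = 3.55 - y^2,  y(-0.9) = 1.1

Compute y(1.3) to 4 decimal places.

1.9318

Euler: y_{n+1} = y_n + h·f(x_n, y_n).
x=-0.900000, y=1.100000: f=2.340000 → y ← 1.100000 + 0.44·2.340000 = 2.129600
x=-0.460000, y=2.129600: f=-0.985196 → y ← 2.129600 + 0.44·(-0.985196) = 1.696114
x=-0.020000, y=1.696114: f=0.673198 → y ← 1.696114 + 0.44·0.673198 = 1.992321
x=0.420000, y=1.992321: f=-0.419343 → y ← 1.992321 + 0.44·(-0.419343) = 1.807810
x=0.860000, y=1.807810: f=0.281823 → y ← 1.807810 + 0.44·0.281823 = 1.931812
y(1.3) ≈ 1.9318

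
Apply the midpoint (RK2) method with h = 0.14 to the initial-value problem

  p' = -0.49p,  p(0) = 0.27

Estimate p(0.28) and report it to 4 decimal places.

Midpoint: k1 = f(s_n, p_n); k2 = f(s_n + h/2, p_n + (h/2)·k1); p_{n+1} = p_n + h·k2.
s=0.000000, p=0.270000:
  k1 = f(0.000000, 0.270000) = -0.132300
  k2 = f(0.070000, 0.260739) = -0.127762
  p ← 0.270000 + 0.14·(-0.127762) = 0.252113
s=0.140000, p=0.252113:
  k1 = f(0.140000, 0.252113) = -0.123536
  k2 = f(0.210000, 0.243466) = -0.119298
  p ← 0.252113 + 0.14·(-0.119298) = 0.235412
p(0.28) ≈ 0.2354

0.2354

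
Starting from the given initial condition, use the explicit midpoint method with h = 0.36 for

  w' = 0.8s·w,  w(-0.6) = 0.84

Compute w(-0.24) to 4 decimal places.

0.7472

Midpoint: k1 = f(s_n, w_n); k2 = f(s_n + h/2, w_n + (h/2)·k1); w_{n+1} = w_n + h·k2.
s=-0.600000, w=0.840000:
  k1 = f(-0.600000, 0.840000) = -0.403200
  k2 = f(-0.420000, 0.767424) = -0.257854
  w ← 0.840000 + 0.36·(-0.257854) = 0.747172
w(-0.24) ≈ 0.7472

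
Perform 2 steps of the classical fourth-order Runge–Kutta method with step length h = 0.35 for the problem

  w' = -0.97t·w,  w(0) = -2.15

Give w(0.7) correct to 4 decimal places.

RK4: k1 = f(t_n, w_n); k2 = f(t_n + h/2, w_n + (h/2)·k1); k3 = f(t_n + h/2, w_n + (h/2)·k2); k4 = f(t_n + h, w_n + h·k3); w_{n+1} = w_n + (h/6)·(k1 + 2k2 + 2k3 + k4).
t=0.000000, w=-2.150000:
  k1 = f(0.000000, -2.150000) = 0.000000
  k2 = f(0.175000, -2.150000) = 0.364962
  k3 = f(0.175000, -2.086132) = 0.354121
  k4 = f(0.350000, -2.026058) = 0.687847
  w ← -2.150000 + (0.35/6)·(k1 + 2k2 + 2k3 + k4) = -2.025983
t=0.350000, w=-2.025983:
  k1 = f(0.350000, -2.025983) = 0.687821
  k2 = f(0.525000, -1.905614) = 0.970434
  k3 = f(0.525000, -1.856157) = 0.945248
  k4 = f(0.700000, -1.695146) = 1.151004
  w ← -2.025983 + (0.35/6)·(k1 + 2k2 + 2k3 + k4) = -1.695222
w(0.7) ≈ -1.6952

-1.6952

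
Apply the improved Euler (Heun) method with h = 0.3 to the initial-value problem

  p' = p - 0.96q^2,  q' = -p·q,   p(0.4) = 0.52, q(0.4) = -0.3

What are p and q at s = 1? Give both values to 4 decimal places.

0.8879, -0.2006

Heun on (p,q): k1 = f(s_n, state_n); k2 = f(s_n + h, state_n + h·k1); state_{n+1} = state_n + (h/2)·(k1 + k2).
0.400000: (0.520000, -0.300000)
  k1 = (0.433600, 0.156000)
  predictor → (0.650080, -0.253200)
  k2 = (0.588534, 0.164600)
  → (0.673320, -0.251910)
0.700000: (0.673320, -0.251910)
  k1 = (0.612400, 0.169616)
  predictor → (0.857040, -0.201025)
  k2 = (0.818245, 0.172287)
  → (0.887917, -0.200625)
(p(1), q(1)) ≈ (0.8879, -0.2006)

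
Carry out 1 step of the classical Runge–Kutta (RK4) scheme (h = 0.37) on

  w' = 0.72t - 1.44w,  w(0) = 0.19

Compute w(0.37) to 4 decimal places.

RK4: k1 = f(t_n, w_n); k2 = f(t_n + h/2, w_n + (h/2)·k1); k3 = f(t_n + h/2, w_n + (h/2)·k2); k4 = f(t_n + h, w_n + h·k3); w_{n+1} = w_n + (h/6)·(k1 + 2k2 + 2k3 + k4).
t=0.000000, w=0.190000:
  k1 = f(0.000000, 0.190000) = -0.273600
  k2 = f(0.185000, 0.139384) = -0.067513
  k3 = f(0.185000, 0.177510) = -0.122415
  k4 = f(0.370000, 0.144707) = 0.058022
  w ← 0.190000 + (0.37/6)·(k1 + 2k2 + 2k3 + k4) = 0.153282
w(0.37) ≈ 0.1533

0.1533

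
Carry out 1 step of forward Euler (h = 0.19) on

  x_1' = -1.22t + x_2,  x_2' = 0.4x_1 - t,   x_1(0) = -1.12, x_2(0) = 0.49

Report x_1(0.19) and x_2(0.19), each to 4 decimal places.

-1.0269, 0.4049

Euler on (x_1,x_2): x_1_{n+1} = x_1_n + h·x_1', x_2_{n+1} = x_2_n + h·x_2'.
0.000000: (-1.120000, 0.490000); f=(0.490000, -0.448000) → (-1.026900, 0.404880)
(x_1(0.19), x_2(0.19)) ≈ (-1.0269, 0.4049)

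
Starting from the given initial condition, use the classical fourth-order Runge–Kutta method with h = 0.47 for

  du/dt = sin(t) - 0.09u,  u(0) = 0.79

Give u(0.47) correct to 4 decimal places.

0.8642

RK4: k1 = f(t_n, u_n); k2 = f(t_n + h/2, u_n + (h/2)·k1); k3 = f(t_n + h/2, u_n + (h/2)·k2); k4 = f(t_n + h, u_n + h·k3); u_{n+1} = u_n + (h/6)·(k1 + 2k2 + 2k3 + k4).
t=0.000000, u=0.790000:
  k1 = f(0.000000, 0.790000) = -0.071100
  k2 = f(0.235000, 0.773292) = 0.163247
  k3 = f(0.235000, 0.828363) = 0.158290
  k4 = f(0.470000, 0.864396) = 0.375091
  u ← 0.790000 + (0.47/6)·(k1 + 2k2 + 2k3 + k4) = 0.864187
u(0.47) ≈ 0.8642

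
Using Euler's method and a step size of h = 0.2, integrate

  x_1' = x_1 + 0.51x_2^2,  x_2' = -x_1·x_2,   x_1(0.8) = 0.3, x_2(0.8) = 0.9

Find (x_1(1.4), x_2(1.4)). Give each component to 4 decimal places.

Euler on (x_1,x_2): x_1_{n+1} = x_1_n + h·x_1', x_2_{n+1} = x_2_n + h·x_2'.
0.800000: (0.300000, 0.900000); f=(0.713100, -0.270000) → (0.442620, 0.846000)
1.000000: (0.442620, 0.846000); f=(0.807635, -0.374457) → (0.604147, 0.771109)
1.200000: (0.604147, 0.771109); f=(0.907397, -0.465863) → (0.785627, 0.677936)
(x_1(1.4), x_2(1.4)) ≈ (0.7856, 0.6779)

0.7856, 0.6779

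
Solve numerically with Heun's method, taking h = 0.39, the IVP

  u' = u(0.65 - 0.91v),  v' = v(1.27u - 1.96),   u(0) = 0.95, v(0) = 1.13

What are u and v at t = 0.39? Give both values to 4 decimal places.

Heun on (u,v): k1 = f(t_n, state_n); k2 = f(t_n + h, state_n + h·k1); state_{n+1} = state_n + (h/2)·(k1 + k2).
0.000000: (0.950000, 1.130000)
  k1 = (-0.359385, -0.851455)
  predictor → (0.809840, 0.797933)
  k2 = (-0.061644, -0.743277)
  → (0.867899, 0.819027)
(u(0.39), v(0.39)) ≈ (0.8679, 0.8190)

0.8679, 0.8190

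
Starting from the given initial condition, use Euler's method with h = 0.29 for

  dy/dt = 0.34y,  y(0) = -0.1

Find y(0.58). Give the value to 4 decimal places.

Euler: y_{n+1} = y_n + h·f(t_n, y_n).
t=0.000000, y=-0.100000: f=-0.034000 → y ← -0.100000 + 0.29·(-0.034000) = -0.109860
t=0.290000, y=-0.109860: f=-0.037352 → y ← -0.109860 + 0.29·(-0.037352) = -0.120692
y(0.58) ≈ -0.1207

-0.1207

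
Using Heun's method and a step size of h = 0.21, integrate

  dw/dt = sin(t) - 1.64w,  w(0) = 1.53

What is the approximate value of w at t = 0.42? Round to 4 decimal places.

Heun: k1 = f(t_n, w_n); k2 = f(t_n + h, w_n + h·k1); w_{n+1} = w_n + (h/2)·(k1 + k2).
t=0.000000, w=1.530000:
  k1 = f(0.000000, 1.530000) = -2.509200
  k2 = f(0.210000, 1.003068) = -1.436572
  w ← 1.530000 + (0.21/2)·(-2.509200 + (-1.436572)) = 1.115694
t=0.210000, w=1.115694:
  k1 = f(0.210000, 1.115694) = -1.621278
  k2 = f(0.420000, 0.775226) = -0.863609
  w ← 1.115694 + (0.21/2)·(-1.621278 + (-0.863609)) = 0.854781
w(0.42) ≈ 0.8548

0.8548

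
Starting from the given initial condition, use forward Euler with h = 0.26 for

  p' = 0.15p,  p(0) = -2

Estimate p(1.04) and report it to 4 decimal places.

Euler: p_{n+1} = p_n + h·f(s_n, p_n).
s=0.000000, p=-2.000000: f=-0.300000 → p ← -2.000000 + 0.26·(-0.300000) = -2.078000
s=0.260000, p=-2.078000: f=-0.311700 → p ← -2.078000 + 0.26·(-0.311700) = -2.159042
s=0.520000, p=-2.159042: f=-0.323856 → p ← -2.159042 + 0.26·(-0.323856) = -2.243245
s=0.780000, p=-2.243245: f=-0.336487 → p ← -2.243245 + 0.26·(-0.336487) = -2.330731
p(1.04) ≈ -2.3307

-2.3307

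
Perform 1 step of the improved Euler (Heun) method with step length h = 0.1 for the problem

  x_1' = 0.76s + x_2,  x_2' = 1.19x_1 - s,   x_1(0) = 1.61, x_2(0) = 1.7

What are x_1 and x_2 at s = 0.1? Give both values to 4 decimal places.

Heun on (x_1,x_2): k1 = f(s_n, state_n); k2 = f(s_n + h, state_n + h·k1); state_{n+1} = state_n + (h/2)·(k1 + k2).
0.000000: (1.610000, 1.700000)
  k1 = (1.700000, 1.915900)
  predictor → (1.780000, 1.891590)
  k2 = (1.967590, 2.018200)
  → (1.793380, 1.896705)
(x_1(0.1), x_2(0.1)) ≈ (1.7934, 1.8967)

1.7934, 1.8967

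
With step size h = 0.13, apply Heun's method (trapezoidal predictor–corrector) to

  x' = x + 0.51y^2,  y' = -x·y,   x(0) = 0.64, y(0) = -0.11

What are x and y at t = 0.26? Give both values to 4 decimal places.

0.8310, -0.0910

Heun on (x,y): k1 = f(t_n, state_n); k2 = f(t_n + h, state_n + h·k1); state_{n+1} = state_n + (h/2)·(k1 + k2).
0.000000: (0.640000, -0.110000)
  k1 = (0.646171, 0.070400)
  predictor → (0.724002, -0.100848)
  k2 = (0.729189, 0.073014)
  → (0.729398, -0.100678)
0.130000: (0.729398, -0.100678)
  k1 = (0.734568, 0.073434)
  predictor → (0.824892, -0.091132)
  k2 = (0.829128, 0.075174)
  → (0.831039, -0.091019)
(x(0.26), y(0.26)) ≈ (0.8310, -0.0910)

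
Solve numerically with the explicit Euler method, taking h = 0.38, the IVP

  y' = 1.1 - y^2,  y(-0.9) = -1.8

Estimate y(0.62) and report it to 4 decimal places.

Euler: y_{n+1} = y_n + h·f(t_n, y_n).
t=-0.900000, y=-1.800000: f=-2.140000 → y ← -1.800000 + 0.38·(-2.140000) = -2.613200
t=-0.520000, y=-2.613200: f=-5.728814 → y ← -2.613200 + 0.38·(-5.728814) = -4.790149
t=-0.140000, y=-4.790149: f=-21.845531 → y ← -4.790149 + 0.38·(-21.845531) = -13.091451
t=0.240000, y=-13.091451: f=-170.286098 → y ← -13.091451 + 0.38·(-170.286098) = -77.800169
y(0.62) ≈ -77.8002

-77.8002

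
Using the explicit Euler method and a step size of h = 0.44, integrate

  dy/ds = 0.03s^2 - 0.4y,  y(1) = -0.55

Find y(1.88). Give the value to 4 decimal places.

Euler: y_{n+1} = y_n + h·f(s_n, y_n).
s=1.000000, y=-0.550000: f=0.250000 → y ← -0.550000 + 0.44·0.250000 = -0.440000
s=1.440000, y=-0.440000: f=0.238208 → y ← -0.440000 + 0.44·0.238208 = -0.335188
y(1.88) ≈ -0.3352

-0.3352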